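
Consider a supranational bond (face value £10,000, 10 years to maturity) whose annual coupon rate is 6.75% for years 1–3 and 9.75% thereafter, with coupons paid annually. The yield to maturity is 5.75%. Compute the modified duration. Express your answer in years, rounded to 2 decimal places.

7.16 years

Periodic yield y = 0.0575. First find Macaulay duration:
  t   CF        PV=CF/(1+0.0575)^t    t·PV
  1       675.00       638.2979       638.2979
  2       675.00       603.5914     1,207.1827
  3       675.00       570.7720     1,712.3159
  4       975.00       779.6203     3,118.4810
  5       975.00       737.2296     3,686.1478
  6       975.00       697.1438     4,182.8627
  7       975.00       659.2376     4,614.6633
  8       975.00       623.3925     4,987.1404
  9       975.00       589.4965     5,305.4685
  10   10,975.00     6,274.8127    62,748.1272
  Σ                 12,173.5942    92,200.6875
P = 12,173.5942; Macaulay duration = 92,200.6875 / 12,173.5942 = 7.57383 years.
Modified duration = D_Mac / (1 + y) = 7.57383 / 1.0575 = 7.16201 years.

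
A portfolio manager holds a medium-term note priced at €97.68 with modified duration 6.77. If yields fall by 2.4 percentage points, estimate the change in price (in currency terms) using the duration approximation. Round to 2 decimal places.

Duration approximation: ΔP/P ≈ -D_mod · Δy = -6.77 × (-0.024) = +0.162480.
ΔP ≈ 97.68 × (+0.162480) = +15.8710464.

+€15.87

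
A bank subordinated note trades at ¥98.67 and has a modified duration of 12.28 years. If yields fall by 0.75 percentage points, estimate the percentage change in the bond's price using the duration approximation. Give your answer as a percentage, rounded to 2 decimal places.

+9.21%

Duration approximation: ΔP/P ≈ -D_mod · Δy = -12.28 × (-0.0075) = +0.092100.
As a percentage: +9.2100%.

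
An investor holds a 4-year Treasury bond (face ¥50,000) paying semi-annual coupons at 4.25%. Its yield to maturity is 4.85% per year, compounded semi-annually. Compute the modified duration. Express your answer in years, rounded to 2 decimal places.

3.63 years

Periodic yield y = 0.02425. First find Macaulay duration:
  t   CF        PV=CF/(1+0.02425)^t    t·PV
  1     1,062.50     1,037.3444     1,037.3444
  2     1,062.50     1,012.7844     2,025.5688
  3     1,062.50       988.8058     2,966.4175
  4     1,062.50       965.3950     3,861.5800
  5     1,062.50       942.5384     4,712.6922
  6     1,062.50       920.2230     5,521.3382
  7     1,062.50       898.4360     6,289.0518
  8    51,062.50    42,155.5047   337,244.0374
  Σ                 48,921.0317   363,658.0303
P = 48,921.0317; Macaulay duration = 363,658.0303 / 48,921.0317 = 7.43357 half-year periods = 3.71679 years.
Modified duration = D_Mac / (1 + y) = 3.71679 / 1.02425 = 3.62879 years.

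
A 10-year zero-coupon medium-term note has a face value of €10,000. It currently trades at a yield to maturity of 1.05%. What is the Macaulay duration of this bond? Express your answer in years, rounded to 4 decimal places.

10.0000 years

A zero-coupon bond has a single cash flow at maturity, so its Macaulay duration equals its maturity: 10 years.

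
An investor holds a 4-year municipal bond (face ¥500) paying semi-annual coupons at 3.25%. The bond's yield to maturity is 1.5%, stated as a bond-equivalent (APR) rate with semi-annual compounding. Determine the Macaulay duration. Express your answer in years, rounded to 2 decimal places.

Periodic yield y = 0.0075. Discount each cash flow and weight by its period:
  t   CF        PV=CF/(1+0.0075)^t    t·PV
  1        8.125         8.0645         8.0645
  2        8.125         8.0045        16.0090
  3        8.125         7.9449        23.8347
  4        8.125         7.8858        31.5430
  5        8.125         7.8270        39.1352
  6        8.125         7.7688        46.6127
  7        8.125         7.7110        53.9767
  8      508.125       478.6413     3,829.1300
  Σ                    533.8477     4,048.3058
Price P = Σ PV = 533.8477.
Macaulay duration = Σ(t·PV) / P = 4,048.3058 / 533.8477 = 7.58326 half-year periods.
In years: 7.58326 / 2 = 3.79163 years.

3.79 years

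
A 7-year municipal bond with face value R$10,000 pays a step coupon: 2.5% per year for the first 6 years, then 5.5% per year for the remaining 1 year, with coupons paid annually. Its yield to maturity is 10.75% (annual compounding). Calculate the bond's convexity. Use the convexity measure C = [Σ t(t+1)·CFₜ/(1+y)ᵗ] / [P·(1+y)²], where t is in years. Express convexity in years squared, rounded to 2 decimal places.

With y = 0.1075:
  t   CF        PV=CF/(1+0.1075)^t    t·PV        t(t+1)·PV
  1       250.00       225.7336       225.7336         451.4673
  2       250.00       203.8227       407.6454       1,222.9362
  3       250.00       184.0386       552.1157       2,208.4626
  4       250.00       166.1748       664.6991       3,323.4953
  5       250.00       150.0449       750.2247       4,501.3480
  6       250.00       135.4808       812.8845       5,690.1916
  7    10,550.00     5,162.3366    36,136.3559     289,090.8475
  Σ                  6,227.6319    39,549.6589     306,488.7484
P = 6,227.6319.
Convexity = Σ t(t+1)·PV / [P·(1+y)²] = 306,488.7484 / (6,227.6319 × 1.226556) = 40.12399.

40.12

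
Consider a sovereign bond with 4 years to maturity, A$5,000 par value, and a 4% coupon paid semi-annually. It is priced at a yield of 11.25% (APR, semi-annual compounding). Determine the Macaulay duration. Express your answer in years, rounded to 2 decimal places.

Periodic yield y = 0.05625. Discount each cash flow and weight by its period:
  t   CF        PV=CF/(1+0.05625)^t    t·PV
  1       100.00        94.6746        94.6746
  2       100.00        89.6327       179.2654
  3       100.00        84.8594       254.5781
  4       100.00        80.3402       321.3610
  5       100.00        76.0618       380.3088
  6       100.00        72.0111       432.0668
  7       100.00        68.1762       477.2336
  8     5,100.00     3,291.8224    26,334.5795
  Σ                  3,857.5784    28,474.0677
Price P = Σ PV = 3,857.5784.
Macaulay duration = Σ(t·PV) / P = 28,474.0677 / 3,857.5784 = 7.38133 half-year periods.
In years: 7.38133 / 2 = 3.69067 years.

3.69 years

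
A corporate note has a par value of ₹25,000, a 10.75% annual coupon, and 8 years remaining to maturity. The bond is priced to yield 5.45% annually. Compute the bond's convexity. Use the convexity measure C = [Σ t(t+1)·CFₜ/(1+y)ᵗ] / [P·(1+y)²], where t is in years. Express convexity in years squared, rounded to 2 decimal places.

With y = 0.0545:
  t   CF        PV=CF/(1+0.0545)^t    t·PV        t(t+1)·PV
  1     2,687.50     2,548.6012     2,548.6012       5,097.2025
  2     2,687.50     2,416.8812     4,833.7624      14,501.2872
  3     2,687.50     2,291.9689     6,875.9067      27,503.6268
  4     2,687.50     2,173.5125     8,694.0499      43,470.2494
  5     2,687.50     2,061.1783    10,305.8913      61,835.3477
  6     2,687.50     1,954.6498    11,727.8990      82,095.2933
  7     2,687.50     1,853.6272    12,975.3901     103,803.1210
  8    27,687.50    18,109.6923   144,877.5383   1,303,897.8445
  Σ                 33,410.1114   202,839.0390   1,642,203.9725
P = 33,410.1114.
Convexity = Σ t(t+1)·PV / [P·(1+y)²] = 1,642,203.9725 / (33,410.1114 × 1.111970) = 44.20343.

44.20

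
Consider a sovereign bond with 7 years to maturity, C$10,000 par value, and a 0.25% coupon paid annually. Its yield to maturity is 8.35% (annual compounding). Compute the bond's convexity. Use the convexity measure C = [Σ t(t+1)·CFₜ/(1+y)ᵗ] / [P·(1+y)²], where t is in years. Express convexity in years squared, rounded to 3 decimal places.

47.047

With y = 0.0835:
  t   CF        PV=CF/(1+0.0835)^t    t·PV        t(t+1)·PV
  1        25.00        23.0734        23.0734          46.1467
  2        25.00        21.2952        42.5904         127.7713
  3        25.00        19.6541        58.9623         235.8493
  4        25.00        18.1395        72.5578         362.7892
  5        25.00        16.7415        83.7077         502.2462
  6        25.00        15.4514        92.7081         648.9568
  7    10,025.00     5,718.4980    40,029.4858     320,235.8866
  Σ                  5,832.8530    40,403.0856     322,159.6462
P = 5,832.8530.
Convexity = Σ t(t+1)·PV / [P·(1+y)²] = 322,159.6462 / (5,832.8530 × 1.173972) = 47.04704.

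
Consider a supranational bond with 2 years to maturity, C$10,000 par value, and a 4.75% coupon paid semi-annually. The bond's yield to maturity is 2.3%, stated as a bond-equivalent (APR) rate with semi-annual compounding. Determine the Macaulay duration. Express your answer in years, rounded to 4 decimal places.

Periodic yield y = 0.0115. Discount each cash flow and weight by its period:
  t   CF        PV=CF/(1+0.0115)^t    t·PV
  1       237.50       234.7998       234.7998
  2       237.50       232.1303       464.2606
  3       237.50       229.4912       688.4735
  4    10,237.50     9,779.8088    39,119.2354
  Σ                 10,476.2301    40,506.7693
Price P = Σ PV = 10,476.2301.
Macaulay duration = Σ(t·PV) / P = 40,506.7693 / 10,476.2301 = 3.86654 half-year periods.
In years: 3.86654 / 2 = 1.93327 years.

1.9333 years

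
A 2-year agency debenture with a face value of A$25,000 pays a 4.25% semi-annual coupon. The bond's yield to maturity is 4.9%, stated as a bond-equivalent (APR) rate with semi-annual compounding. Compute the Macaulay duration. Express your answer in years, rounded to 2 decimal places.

Periodic yield y = 0.0245. Discount each cash flow and weight by its period:
  t   CF        PV=CF/(1+0.0245)^t    t·PV
  1       531.25       518.5456       518.5456
  2       531.25       506.1451     1,012.2902
  3       531.25       494.0411     1,482.1232
  4    25,531.25    23,175.2393    92,700.9572
  Σ                 24,693.9711    95,713.9162
Price P = Σ PV = 24,693.9711.
Macaulay duration = Σ(t·PV) / P = 95,713.9162 / 24,693.9711 = 3.87600 half-year periods.
In years: 3.87600 / 2 = 1.93800 years.

1.94 years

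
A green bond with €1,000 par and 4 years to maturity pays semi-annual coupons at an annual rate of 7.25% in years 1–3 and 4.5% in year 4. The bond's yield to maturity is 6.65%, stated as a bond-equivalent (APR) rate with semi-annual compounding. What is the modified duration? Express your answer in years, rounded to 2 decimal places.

Periodic yield y = 0.03325. First find Macaulay duration:
  t   CF        PV=CF/(1+0.03325)^t    t·PV
  1        36.25        35.0835        35.0835
  2        36.25        33.9545        67.9090
  3        36.25        32.8618        98.5855
  4        36.25        31.8043       127.2174
  5        36.25        30.7809       153.9044
  6        36.25        29.7903       178.7421
  7        22.50        17.8955       125.2687
  8     1,022.50       787.0820     6,296.6564
  Σ                    999.2529     7,083.3668
P = 999.2529; Macaulay duration = 7,083.3668 / 999.2529 = 7.08866 half-year periods = 3.54433 years.
Modified duration = D_Mac / (1 + y) = 3.54433 / 1.03325 = 3.43027 years.

3.43 years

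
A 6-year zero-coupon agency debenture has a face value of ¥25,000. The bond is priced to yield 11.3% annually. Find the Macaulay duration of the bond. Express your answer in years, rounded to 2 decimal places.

A zero-coupon bond has a single cash flow at maturity, so its Macaulay duration equals its maturity: 6 years.

6.00 years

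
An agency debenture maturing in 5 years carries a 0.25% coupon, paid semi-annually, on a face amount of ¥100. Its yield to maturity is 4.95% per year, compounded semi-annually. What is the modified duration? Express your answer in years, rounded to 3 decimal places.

4.848 years

Periodic yield y = 0.02475. First find Macaulay duration:
  t   CF        PV=CF/(1+0.02475)^t    t·PV
  1        0.125         0.1220         0.1220
  2        0.125         0.1190         0.2381
  3        0.125         0.1162         0.3485
  4        0.125         0.1134         0.4534
  5        0.125         0.1106         0.5531
  6        0.125         0.1079         0.6477
  7        0.125         0.1053         0.7374
  8        0.125         0.1028         0.8223
  9        0.125         0.1003         0.9028
  10     100.125        78.4085       784.0852
  Σ                     79.4061       788.9104
P = 79.4061; Macaulay duration = 788.9104 / 79.4061 = 9.93514 half-year periods = 4.96757 years.
Modified duration = D_Mac / (1 + y) = 4.96757 / 1.02475 = 4.84759 years.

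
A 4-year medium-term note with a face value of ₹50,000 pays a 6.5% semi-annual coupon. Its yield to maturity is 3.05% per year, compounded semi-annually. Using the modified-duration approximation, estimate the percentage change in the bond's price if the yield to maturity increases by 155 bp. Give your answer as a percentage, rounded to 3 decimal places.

Periodic yield y = 0.01525. Modified duration first:
  t   CF        PV=CF/(1+0.01525)^t    t·PV
  1     1,625.00     1,600.5910     1,600.5910
  2     1,625.00     1,576.5486     3,153.0972
  3     1,625.00     1,552.8674     4,658.6022
  4     1,625.00     1,529.5419     6,118.1675
  5     1,625.00     1,506.5667     7,532.8337
  6     1,625.00     1,483.9367     8,903.6202
  7     1,625.00     1,461.6466    10,231.5261
  8    51,625.00    45,737.8851   365,903.0810
  Σ                 56,449.5840   408,101.5190
P = 56,449.5840; D_Mac = 7.22949 half-year periods = 3.61474 yrs; D_mod = 3.61474/(1+0.01525) = 3.56045 yrs.
ΔP/P ≈ -D_mod · Δy = -3.56045 × (+0.0155) = -0.055187 = -5.5187%.

-5.519%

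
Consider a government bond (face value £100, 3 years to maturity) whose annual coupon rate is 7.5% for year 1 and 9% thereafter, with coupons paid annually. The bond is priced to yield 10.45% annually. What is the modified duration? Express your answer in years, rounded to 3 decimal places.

Periodic yield y = 0.1045. First find Macaulay duration:
  t   CF        PV=CF/(1+0.1045)^t    t·PV
  1         7.50         6.7904         6.7904
  2         9.00         7.3775        14.7551
  3       109.00        80.8964       242.6893
  Σ                     95.0644       264.2347
P = 95.0644; Macaulay duration = 264.2347 / 95.0644 = 2.77954 years.
Modified duration = D_Mac / (1 + y) = 2.77954 / 1.1045 = 2.51656 years.

2.517 years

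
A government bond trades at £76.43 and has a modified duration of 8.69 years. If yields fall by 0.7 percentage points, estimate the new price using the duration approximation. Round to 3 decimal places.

Duration approximation: ΔP/P ≈ -D_mod · Δy = -8.69 × (-0.007) = +0.060830.
New price ≈ 76.43 × (1 + 0.060830) = 81.0792369.

£81.079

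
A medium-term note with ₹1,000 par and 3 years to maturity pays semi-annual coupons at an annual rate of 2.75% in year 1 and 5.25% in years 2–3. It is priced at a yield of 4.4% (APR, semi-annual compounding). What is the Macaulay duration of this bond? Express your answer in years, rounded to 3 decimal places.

2.867 years

Periodic yield y = 0.022. Discount each cash flow and weight by its period:
  t   CF        PV=CF/(1+0.022)^t    t·PV
  1        13.75        13.4540        13.4540
  2        13.75        13.1644        26.3288
  3        26.25        24.5910        73.7731
  4        26.25        24.0617        96.2467
  5        26.25        23.5437       117.7185
  6     1,026.25       900.6329     5,403.7972
  Σ                    999.4477     5,731.3183
Price P = Σ PV = 999.4477.
Macaulay duration = Σ(t·PV) / P = 5,731.3183 / 999.4477 = 5.73449 half-year periods.
In years: 5.73449 / 2 = 2.86724 years.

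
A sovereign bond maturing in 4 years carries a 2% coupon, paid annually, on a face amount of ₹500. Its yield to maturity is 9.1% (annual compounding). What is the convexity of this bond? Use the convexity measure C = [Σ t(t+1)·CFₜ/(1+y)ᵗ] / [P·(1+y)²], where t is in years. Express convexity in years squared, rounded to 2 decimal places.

With y = 0.091:
  t   CF        PV=CF/(1+0.091)^t    t·PV        t(t+1)·PV
  1        10.00         9.1659         9.1659          18.3318
  2        10.00         8.4014        16.8028          50.4083
  3        10.00         7.7006        23.1019          92.4075
  4       510.00       359.9740     1,439.8961       7,199.4807
  Σ                    385.2419     1,488.9667       7,360.6282
P = 385.2419.
Convexity = Σ t(t+1)·PV / [P·(1+y)²] = 7,360.6282 / (385.2419 × 1.190281) = 16.05210.

16.05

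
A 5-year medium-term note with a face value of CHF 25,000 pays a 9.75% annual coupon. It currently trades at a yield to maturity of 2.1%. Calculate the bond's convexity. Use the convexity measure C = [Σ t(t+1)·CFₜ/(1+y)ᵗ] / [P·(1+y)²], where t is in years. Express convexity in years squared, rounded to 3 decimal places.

With y = 0.021:
  t   CF        PV=CF/(1+0.021)^t    t·PV        t(t+1)·PV
  1     2,437.50     2,387.3653     2,387.3653       4,774.7307
  2     2,437.50     2,338.2618     4,676.5237      14,029.5710
  3     2,437.50     2,290.1683     6,870.5049      27,482.0195
  4     2,437.50     2,243.0640     8,972.2558      44,861.2790
  5    27,437.50    24,729.5280   123,647.6400     741,885.8398
  Σ                 33,988.3874   146,554.2896     833,033.4400
P = 33,988.3874.
Convexity = Σ t(t+1)·PV / [P·(1+y)²] = 833,033.4400 / (33,988.3874 × 1.042441) = 23.51150.

23.512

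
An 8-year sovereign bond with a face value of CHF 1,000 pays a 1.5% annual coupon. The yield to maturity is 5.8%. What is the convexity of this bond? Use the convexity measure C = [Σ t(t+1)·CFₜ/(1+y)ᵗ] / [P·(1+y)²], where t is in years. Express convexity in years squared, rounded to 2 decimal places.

With y = 0.058:
  t   CF        PV=CF/(1+0.058)^t    t·PV        t(t+1)·PV
  1        15.00        14.1777        14.1777          28.3554
  2        15.00        13.4005        26.8009          80.4028
  3        15.00        12.6658        37.9975         151.9902
  4        15.00        11.9715        47.8860         239.4300
  5        15.00        11.3152        56.5761         339.4565
  6        15.00        10.6949        64.1695         449.1863
  7        15.00        10.1086        70.7603         566.0823
  8     1,015.00       646.5181     5,172.1450      46,549.3046
  Σ                    730.8524     5,490.5130      48,404.2082
P = 730.8524.
Convexity = Σ t(t+1)·PV / [P·(1+y)²] = 48,404.2082 / (730.8524 × 1.119364) = 59.16735.

59.17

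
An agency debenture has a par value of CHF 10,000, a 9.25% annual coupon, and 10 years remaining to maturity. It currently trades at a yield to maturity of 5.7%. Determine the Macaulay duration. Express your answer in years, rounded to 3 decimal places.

Periodic yield y = 0.057. Discount each cash flow and weight by its year:
  t   CF        PV=CF/(1+0.057)^t    t·PV
  1       925.00       875.1183       875.1183
  2       925.00       827.9265     1,655.8529
  3       925.00       783.2795     2,349.8386
  4       925.00       741.0402     2,964.1609
  5       925.00       701.0787     3,505.3937
  6       925.00       663.2722     3,979.6333
  7       925.00       627.5045     4,392.5313
  8       925.00       593.6655     4,749.3243
  9       925.00       561.6514     5,054.8626
  10   10,925.00     6,275.8358    62,758.3580
  Σ                 12,650.3726    92,285.0738
Price P = Σ PV = 12,650.3726.
Macaulay duration = Σ(t·PV) / P = 92,285.0738 / 12,650.3726 = 7.29505 years.

7.295 years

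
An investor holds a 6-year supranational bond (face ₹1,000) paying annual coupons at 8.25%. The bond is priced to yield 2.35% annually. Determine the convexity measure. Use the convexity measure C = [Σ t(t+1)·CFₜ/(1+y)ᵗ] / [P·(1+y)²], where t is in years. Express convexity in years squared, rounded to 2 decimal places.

32.25

With y = 0.0235:
  t   CF        PV=CF/(1+0.0235)^t    t·PV        t(t+1)·PV
  1        82.50        80.6058        80.6058         161.2115
  2        82.50        78.7550       157.5100         472.5301
  3        82.50        76.9468       230.8403         923.3613
  4        82.50        75.1800       300.7202       1,503.6008
  5        82.50        73.4539       367.2694       2,203.6163
  6     1,082.50       941.6745     5,650.0472      39,550.3302
  Σ                  1,326.6160     6,786.9928      44,814.6502
P = 1,326.6160.
Convexity = Σ t(t+1)·PV / [P·(1+y)²] = 44,814.6502 / (1,326.6160 × 1.047552) = 32.24773.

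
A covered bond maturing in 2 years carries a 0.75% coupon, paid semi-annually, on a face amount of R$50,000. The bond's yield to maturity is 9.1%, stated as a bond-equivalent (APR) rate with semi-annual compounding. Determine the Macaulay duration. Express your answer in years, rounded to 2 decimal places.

Periodic yield y = 0.0455. Discount each cash flow and weight by its period:
  t   CF        PV=CF/(1+0.0455)^t    t·PV
  1       187.50       179.3400       179.3400
  2       187.50       171.5352       343.0704
  3       187.50       164.0700       492.2100
  4    50,187.50    42,004.8477   168,019.3907
  Σ                 42,519.7929   169,034.0110
Price P = Σ PV = 42,519.7929.
Macaulay duration = Σ(t·PV) / P = 169,034.0110 / 42,519.7929 = 3.97542 half-year periods.
In years: 3.97542 / 2 = 1.98771 years.

1.99 years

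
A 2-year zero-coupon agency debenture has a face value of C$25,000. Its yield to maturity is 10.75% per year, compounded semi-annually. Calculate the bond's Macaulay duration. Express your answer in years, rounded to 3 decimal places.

A zero-coupon bond has a single cash flow at maturity, so its Macaulay duration equals its maturity: 2 years.
(Equivalently: 4 semi-annual periods ÷ 2 = 2 years.)

2.000 years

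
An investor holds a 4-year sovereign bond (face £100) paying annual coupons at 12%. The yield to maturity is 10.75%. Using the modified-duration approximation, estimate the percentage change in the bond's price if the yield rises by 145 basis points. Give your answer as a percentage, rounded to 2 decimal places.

Periodic yield y = 0.1075. Modified duration first:
  t   CF        PV=CF/(1+0.1075)^t    t·PV
  1        12.00        10.8352        10.8352
  2        12.00         9.7835        19.5670
  3        12.00         8.8339        26.5016
  4       112.00        74.4463       297.7852
  Σ                    103.8988       354.6889
P = 103.8988; D_Mac = 3.41379 yrs; D_mod = 3.41379/(1+0.1075) = 3.08243 yrs.
ΔP/P ≈ -D_mod · Δy = -3.08243 × (+0.0145) = -0.044695 = -4.4695%.

-4.47%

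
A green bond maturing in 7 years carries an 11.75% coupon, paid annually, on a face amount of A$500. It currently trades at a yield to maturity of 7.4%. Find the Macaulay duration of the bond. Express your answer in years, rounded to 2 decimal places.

5.33 years

Periodic yield y = 0.074. Discount each cash flow and weight by its year:
  t   CF        PV=CF/(1+0.074)^t    t·PV
  1        58.75        54.7020        54.7020
  2        58.75        50.9330       101.8660
  3        58.75        47.4237       142.2710
  4        58.75        44.1561       176.6244
  5        58.75        41.1137       205.5685
  6        58.75        38.2809       229.6854
  7       558.75       338.9905     2,372.9337
  Σ                    615.5999     3,283.6510
Price P = Σ PV = 615.5999.
Macaulay duration = Σ(t·PV) / P = 3,283.6510 / 615.5999 = 5.33407 years.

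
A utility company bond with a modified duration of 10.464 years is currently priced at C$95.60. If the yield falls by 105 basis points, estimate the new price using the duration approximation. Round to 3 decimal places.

C$106.104

Duration approximation: ΔP/P ≈ -D_mod · Δy = -10.464 × (-0.0105) = +0.109872.
New price ≈ 95.60 × (1 + 0.109872) = 106.1037632.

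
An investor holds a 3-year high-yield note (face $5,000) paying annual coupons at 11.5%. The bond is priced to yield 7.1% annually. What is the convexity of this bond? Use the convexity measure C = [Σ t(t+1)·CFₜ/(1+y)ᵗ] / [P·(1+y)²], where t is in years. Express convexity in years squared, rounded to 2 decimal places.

With y = 0.071:
  t   CF        PV=CF/(1+0.071)^t    t·PV        t(t+1)·PV
  1       575.00       536.8814       536.8814       1,073.7628
  2       575.00       501.2898     1,002.5797       3,007.7390
  3     5,575.00     4,538.1251    13,614.3752      54,457.5006
  Σ                  5,576.2963    15,153.8363      58,539.0025
P = 5,576.2963.
Convexity = Σ t(t+1)·PV / [P·(1+y)²] = 58,539.0025 / (5,576.2963 × 1.147041) = 9.15210.

9.15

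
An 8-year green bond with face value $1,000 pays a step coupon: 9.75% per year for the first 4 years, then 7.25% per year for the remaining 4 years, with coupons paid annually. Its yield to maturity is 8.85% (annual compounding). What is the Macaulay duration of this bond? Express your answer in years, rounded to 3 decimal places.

5.938 years

Periodic yield y = 0.0885. Discount each cash flow and weight by its year:
  t   CF        PV=CF/(1+0.0885)^t    t·PV
  1        97.50        89.5728        89.5728
  2        97.50        82.2901       164.5803
  3        97.50        75.5996       226.7987
  4        97.50        69.4530       277.8119
  5        72.50        47.4456       237.2279
  6        72.50        43.5880       261.5283
  7        72.50        40.0441       280.3090
  8     1,072.50       544.2142     4,353.7132
  Σ                    992.2074     5,891.5421
Price P = Σ PV = 992.2074.
Macaulay duration = Σ(t·PV) / P = 5,891.5421 / 992.2074 = 5.93781 years.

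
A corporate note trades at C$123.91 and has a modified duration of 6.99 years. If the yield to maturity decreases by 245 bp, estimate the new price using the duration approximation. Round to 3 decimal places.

C$145.130

Duration approximation: ΔP/P ≈ -D_mod · Δy = -6.99 × (-0.0245) = +0.171255.
New price ≈ 123.91 × (1 + 0.171255) = 145.13020705.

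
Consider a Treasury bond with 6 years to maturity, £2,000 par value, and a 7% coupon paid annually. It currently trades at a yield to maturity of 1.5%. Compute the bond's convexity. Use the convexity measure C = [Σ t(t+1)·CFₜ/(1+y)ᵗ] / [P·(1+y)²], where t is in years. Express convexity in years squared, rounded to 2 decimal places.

With y = 0.015:
  t   CF        PV=CF/(1+0.015)^t    t·PV        t(t+1)·PV
  1       140.00       137.9310       137.9310         275.8621
  2       140.00       135.8926       271.7853         815.3559
  3       140.00       133.8844       401.6531       1,606.6125
  4       140.00       131.9058       527.6232       2,638.1158
  5       140.00       129.9564       649.7822       3,898.6934
  6     2,140.00     1,957.1203    11,742.7218      82,199.0523
  Σ                  2,626.6906    13,731.4966      91,433.6920
P = 2,626.6906.
Convexity = Σ t(t+1)·PV / [P·(1+y)²] = 91,433.6920 / (2,626.6906 × 1.030225) = 33.78822.

33.79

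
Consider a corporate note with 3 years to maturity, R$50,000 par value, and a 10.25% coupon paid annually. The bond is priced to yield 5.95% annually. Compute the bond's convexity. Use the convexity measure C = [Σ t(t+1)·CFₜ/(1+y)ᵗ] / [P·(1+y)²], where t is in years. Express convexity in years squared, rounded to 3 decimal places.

With y = 0.0595:
  t   CF        PV=CF/(1+0.0595)^t    t·PV        t(t+1)·PV
  1     5,125.00     4,837.1874     4,837.1874       9,674.3747
  2     5,125.00     4,565.5379     9,131.0757      27,393.2271
  3    55,125.00    46,349.5711   139,048.7132     556,194.8527
  Σ                 55,752.2963   153,016.9762     593,262.4545
P = 55,752.2963.
Convexity = Σ t(t+1)·PV / [P·(1+y)²] = 593,262.4545 / (55,752.2963 × 1.122540) = 9.47943.

9.479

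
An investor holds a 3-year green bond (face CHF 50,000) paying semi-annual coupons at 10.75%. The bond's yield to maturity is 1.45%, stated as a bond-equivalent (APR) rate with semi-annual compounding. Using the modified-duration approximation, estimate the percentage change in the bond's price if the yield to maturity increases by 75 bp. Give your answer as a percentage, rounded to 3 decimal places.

-2.002%

Periodic yield y = 0.00725. Modified duration first:
  t   CF        PV=CF/(1+0.00725)^t    t·PV
  1     2,687.50     2,668.1559     2,668.1559
  2     2,687.50     2,648.9510     5,297.9020
  3     2,687.50     2,629.8843     7,889.6529
  4     2,687.50     2,610.9549    10,443.8196
  5     2,687.50     2,592.1617    12,960.8086
  6    52,687.50    50,452.6446   302,715.8675
  Σ                 63,602.7523   341,976.2064
P = 63,602.7523; D_Mac = 5.37675 half-year periods = 2.68838 yrs; D_mod = 2.68838/(1+0.00725) = 2.66903 yrs.
ΔP/P ≈ -D_mod · Δy = -2.66903 × (+0.0075) = -0.020018 = -2.0018%.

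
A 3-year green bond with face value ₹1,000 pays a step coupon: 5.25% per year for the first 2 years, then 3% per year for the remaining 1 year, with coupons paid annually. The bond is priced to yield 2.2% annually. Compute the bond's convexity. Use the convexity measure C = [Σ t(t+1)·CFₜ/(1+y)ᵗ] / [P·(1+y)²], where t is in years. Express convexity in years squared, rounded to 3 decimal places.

With y = 0.022:
  t   CF        PV=CF/(1+0.022)^t    t·PV        t(t+1)·PV
  1        52.50        51.3699        51.3699         102.7397
  2        52.50        50.2641       100.5281         301.5843
  3     1,030.00       964.9050     2,894.7149      11,578.8595
  Σ                  1,066.5389     3,046.6128      11,983.1835
P = 1,066.5389.
Convexity = Σ t(t+1)·PV / [P·(1+y)²] = 11,983.1835 / (1,066.5389 × 1.044484) = 10.75706.

10.757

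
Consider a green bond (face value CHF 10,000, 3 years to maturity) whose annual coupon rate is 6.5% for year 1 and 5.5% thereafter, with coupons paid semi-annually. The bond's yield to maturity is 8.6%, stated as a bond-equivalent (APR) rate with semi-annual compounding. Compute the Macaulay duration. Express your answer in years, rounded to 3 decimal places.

Periodic yield y = 0.043. Discount each cash flow and weight by its period:
  t   CF        PV=CF/(1+0.043)^t    t·PV
  1       325.00       311.6012       311.6012
  2       325.00       298.7547       597.5094
  3       275.00       242.3705       727.1115
  4       275.00       232.3782       929.5130
  5       275.00       222.7979     1,113.9897
  6    10,275.00     7,981.3431    47,888.0585
  Σ                  9,289.2456    51,567.7832
Price P = Σ PV = 9,289.2456.
Macaulay duration = Σ(t·PV) / P = 51,567.7832 / 9,289.2456 = 5.55134 half-year periods.
In years: 5.55134 / 2 = 2.77567 years.

2.776 years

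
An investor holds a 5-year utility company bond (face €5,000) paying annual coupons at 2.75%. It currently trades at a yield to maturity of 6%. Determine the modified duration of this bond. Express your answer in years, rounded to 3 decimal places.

Periodic yield y = 0.06. First find Macaulay duration:
  t   CF        PV=CF/(1+0.06)^t    t·PV
  1       137.50       129.7170       129.7170
  2       137.50       122.3745       244.7490
  3       137.50       115.4477       346.3430
  4       137.50       108.9129       435.6515
  5     5,137.50     3,839.0389    19,195.1943
  Σ                  4,315.4909    20,351.6548
P = 4,315.4909; Macaulay duration = 20,351.6548 / 4,315.4909 = 4.71595 years.
Modified duration = D_Mac / (1 + y) = 4.71595 / 1.06 = 4.44901 years.

4.449 years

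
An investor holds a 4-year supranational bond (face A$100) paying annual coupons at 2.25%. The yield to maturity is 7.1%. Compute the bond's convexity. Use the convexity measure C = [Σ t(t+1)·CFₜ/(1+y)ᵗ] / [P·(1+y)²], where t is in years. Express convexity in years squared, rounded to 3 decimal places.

16.603

With y = 0.071:
  t   CF        PV=CF/(1+0.071)^t    t·PV        t(t+1)·PV
  1         2.25         2.1008         2.1008           4.2017
  2         2.25         1.9616         3.9231          11.7694
  3         2.25         1.8315         5.4946          21.9784
  4       102.25        77.7151       310.8604       1,554.3021
  Σ                     83.6090       322.3790       1,592.2515
P = 83.6090.
Convexity = Σ t(t+1)·PV / [P·(1+y)²] = 1,592.2515 / (83.6090 × 1.147041) = 16.60273.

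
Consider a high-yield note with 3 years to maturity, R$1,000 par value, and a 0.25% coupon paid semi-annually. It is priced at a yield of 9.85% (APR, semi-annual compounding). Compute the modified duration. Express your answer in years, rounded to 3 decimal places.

2.849 years

Periodic yield y = 0.04925. First find Macaulay duration:
  t   CF        PV=CF/(1+0.04925)^t    t·PV
  1         1.25         1.1913         1.1913
  2         1.25         1.1354         2.2708
  3         1.25         1.0821         3.2463
  4         1.25         1.0313         4.1253
  5         1.25         0.9829         4.9146
  6     1,001.25       750.3582     4,502.1495
  Σ                    755.7813     4,517.8978
P = 755.7813; Macaulay duration = 4,517.8978 / 755.7813 = 5.97778 half-year periods = 2.98889 years.
Modified duration = D_Mac / (1 + y) = 2.98889 / 1.04925 = 2.84860 years.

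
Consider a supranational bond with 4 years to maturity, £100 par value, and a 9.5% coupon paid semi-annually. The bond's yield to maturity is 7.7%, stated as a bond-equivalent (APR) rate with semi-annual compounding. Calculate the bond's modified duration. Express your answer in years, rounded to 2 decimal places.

3.31 years

Periodic yield y = 0.0385. First find Macaulay duration:
  t   CF        PV=CF/(1+0.0385)^t    t·PV
  1         4.75         4.5739         4.5739
  2         4.75         4.4043         8.8087
  3         4.75         4.2411        12.7232
  4         4.75         4.0838        16.3353
  5         4.75         3.9324        19.6622
  6         4.75         3.7866        22.7199
  7         4.75         3.6463        25.5238
  8       104.75        77.4287       619.4297
  Σ                    106.0972       729.7766
P = 106.0972; Macaulay duration = 729.7766 / 106.0972 = 6.87838 half-year periods = 3.43919 years.
Modified duration = D_Mac / (1 + y) = 3.43919 / 1.0385 = 3.31169 years.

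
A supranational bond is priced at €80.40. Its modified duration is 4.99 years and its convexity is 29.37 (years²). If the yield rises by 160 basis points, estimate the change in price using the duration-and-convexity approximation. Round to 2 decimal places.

Duration effect: -D_mod·Δy = -4.99 × (+0.016) = -0.079840
Convexity effect: ½·C·(Δy)² = 0.5 × 29.37 × (0.016)² = +0.00375936
ΔP/P ≈ -0.079840 + 0.00375936 = -0.07608064
ΔP ≈ 80.40 × (-0.07608064) = -6.116883456.

-€6.12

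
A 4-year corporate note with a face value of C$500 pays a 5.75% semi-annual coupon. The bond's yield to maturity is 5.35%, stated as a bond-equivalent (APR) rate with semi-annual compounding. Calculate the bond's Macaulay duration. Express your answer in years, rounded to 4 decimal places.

3.6330 years

Periodic yield y = 0.02675. Discount each cash flow and weight by its period:
  t   CF        PV=CF/(1+0.02675)^t    t·PV
  1       14.375        14.0005        14.0005
  2       14.375        13.6357        27.2715
  3       14.375        13.2805        39.8414
  4       14.375        12.9345        51.7379
  5       14.375        12.5975        62.9875
  6       14.375        12.2693        73.6158
  7       14.375        11.9496        83.6475
  8      514.375       416.4493     3,331.5946
  Σ                    507.1169     3,684.6966
Price P = Σ PV = 507.1169.
Macaulay duration = Σ(t·PV) / P = 3,684.6966 / 507.1169 = 7.26597 half-year periods.
In years: 7.26597 / 2 = 3.63299 years.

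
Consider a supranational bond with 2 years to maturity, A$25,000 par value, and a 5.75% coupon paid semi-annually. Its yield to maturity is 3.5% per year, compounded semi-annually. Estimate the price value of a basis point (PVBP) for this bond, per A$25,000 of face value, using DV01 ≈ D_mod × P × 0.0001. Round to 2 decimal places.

Periodic yield y = 0.0175.
  t   CF        PV=CF/(1+0.0175)^t    t·PV
  1       718.75       706.3882       706.3882
  2       718.75       694.2390     1,388.4780
  3       718.75       682.2988     2,046.8964
  4    25,718.75    23,994.5266    95,978.1063
  Σ                 26,077.4526   100,119.8689
P = 26,077.4526; D_Mac = 3.83933 half-year periods = 1.91966 yrs; D_mod = 1.88665 yrs.
DV01 ≈ 1.88665 × 26,077.4526 × 0.0001 = 4.919895.

A$4.92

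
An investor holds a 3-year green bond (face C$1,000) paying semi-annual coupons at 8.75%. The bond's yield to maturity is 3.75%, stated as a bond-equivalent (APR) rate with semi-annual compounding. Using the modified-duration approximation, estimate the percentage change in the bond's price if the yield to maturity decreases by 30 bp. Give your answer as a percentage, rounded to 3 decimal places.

Periodic yield y = 0.01875. Modified duration first:
  t   CF        PV=CF/(1+0.01875)^t    t·PV
  1        43.75        42.9448        42.9448
  2        43.75        42.1544        84.3088
  3        43.75        41.3785       124.1356
  4        43.75        40.6170       162.4679
  5        43.75        39.8694       199.3471
  6     1,043.75       933.6643     5,601.9859
  Σ                  1,140.6284     6,215.1901
P = 1,140.6284; D_Mac = 5.44892 half-year periods = 2.72446 yrs; D_mod = 2.72446/(1+0.01875) = 2.67432 yrs.
ΔP/P ≈ -D_mod · Δy = -2.67432 × (-0.003) = +0.008023 = +0.8023%.

+0.802%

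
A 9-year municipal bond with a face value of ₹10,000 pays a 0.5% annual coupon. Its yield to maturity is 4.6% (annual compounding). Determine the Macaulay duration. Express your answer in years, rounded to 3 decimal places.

8.779 years

Periodic yield y = 0.046. Discount each cash flow and weight by its year:
  t   CF        PV=CF/(1+0.046)^t    t·PV
  1        50.00        47.8011        47.8011
  2        50.00        45.6990        91.3980
  3        50.00        43.6893       131.0679
  4        50.00        41.7680       167.0718
  5        50.00        39.9311       199.6556
  6        50.00        38.1751       229.0504
  7        50.00        36.4962       255.4737
  8        50.00        34.8912       279.1300
  9    10,050.00     6,704.7239    60,342.5155
  Σ                  7,033.1750    61,743.1641
Price P = Σ PV = 7,033.1750.
Macaulay duration = Σ(t·PV) / P = 61,743.1641 / 7,033.1750 = 8.77885 years.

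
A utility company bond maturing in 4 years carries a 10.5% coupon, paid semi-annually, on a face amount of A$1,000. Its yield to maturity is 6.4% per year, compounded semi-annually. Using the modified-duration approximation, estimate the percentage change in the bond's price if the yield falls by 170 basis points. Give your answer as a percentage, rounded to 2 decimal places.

Periodic yield y = 0.032. Modified duration first:
  t   CF        PV=CF/(1+0.032)^t    t·PV
  1        52.50        50.8721        50.8721
  2        52.50        49.2947        98.5893
  3        52.50        47.7661       143.2984
  4        52.50        46.2850       185.1401
  5        52.50        44.8498       224.2492
  6        52.50        43.4591       260.7548
  7        52.50        42.1116       294.7810
  8     1,052.50       818.0588     6,544.4705
  Σ                  1,142.6973     7,802.1554
P = 1,142.6973; D_Mac = 6.82784 half-year periods = 3.41392 yrs; D_mod = 3.41392/(1+0.032) = 3.30806 yrs.
ΔP/P ≈ -D_mod · Δy = -3.30806 × (-0.017) = +0.056237 = +5.6237%.

+5.62%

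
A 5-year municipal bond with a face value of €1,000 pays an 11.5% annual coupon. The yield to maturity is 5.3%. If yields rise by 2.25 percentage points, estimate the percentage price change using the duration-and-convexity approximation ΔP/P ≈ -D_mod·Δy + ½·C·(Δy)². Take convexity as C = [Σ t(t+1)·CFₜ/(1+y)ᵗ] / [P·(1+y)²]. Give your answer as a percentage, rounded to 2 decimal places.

-8.40%

With y = 0.053:
  t   CF        PV=CF/(1+0.053)^t    t·PV        t(t+1)·PV
  1       115.00       109.2118       109.2118         218.4236
  2       115.00       103.7149       207.4298         622.2893
  3       115.00        98.4947       295.4840       1,181.9360
  4       115.00        93.5372       374.1488       1,870.7440
  5     1,115.00       861.2575     4,306.2874      25,837.7247
  Σ                  1,266.2160     5,292.5618      29,731.1175
P = 1,266.2160; D_Mac = 4.17983 yrs; D_mod = 3.96944 yrs; C = 21.17613.
Duration effect: -3.96944 × (+0.0225) = -0.089313
Convexity effect: 0.5 × 21.17613 × (0.0225)² = +0.0053602
ΔP/P ≈ -0.089313 + 0.0053602 = -0.083952 = -8.3952%.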